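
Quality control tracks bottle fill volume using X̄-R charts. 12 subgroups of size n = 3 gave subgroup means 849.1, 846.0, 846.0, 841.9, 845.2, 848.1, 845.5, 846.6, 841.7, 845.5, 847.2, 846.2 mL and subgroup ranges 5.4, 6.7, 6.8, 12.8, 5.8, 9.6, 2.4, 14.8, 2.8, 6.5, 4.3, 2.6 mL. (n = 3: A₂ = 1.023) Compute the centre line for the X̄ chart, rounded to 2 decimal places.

845.75

X̄̄ = (849.1 + 846.0 + 846.0 + 841.9 + 845.2 + 848.1 + 845.5 + 846.6 + 841.7 + 845.5 + 847.2 + 846.2) / 12 = 10149.0000 / 12 = 845.7500
CL = X̄̄ = 845.7500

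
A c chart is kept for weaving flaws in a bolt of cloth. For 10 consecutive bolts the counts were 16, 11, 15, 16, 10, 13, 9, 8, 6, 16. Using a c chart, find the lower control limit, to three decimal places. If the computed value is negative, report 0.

c̄ = (16 + 11 + 15 + 16 + 10 + 13 + 9 + 8 + 6 + 16) / 10 = 120 / 10 = 12.0000
LCL = c̄ − 3√c̄ = 12.0000 − 3 × 3.4641 = 1.6077

1.608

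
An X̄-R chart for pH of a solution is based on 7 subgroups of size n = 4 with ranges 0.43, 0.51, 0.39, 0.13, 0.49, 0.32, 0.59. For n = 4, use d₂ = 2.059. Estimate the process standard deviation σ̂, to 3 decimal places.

R̄ = (0.43 + 0.51 + 0.39 + 0.13 + 0.49 + 0.32 + 0.59) / 7 = 0.4086
σ̂ = R̄ / d₂ = 0.4086 / 2.059 = 0.1984

0.198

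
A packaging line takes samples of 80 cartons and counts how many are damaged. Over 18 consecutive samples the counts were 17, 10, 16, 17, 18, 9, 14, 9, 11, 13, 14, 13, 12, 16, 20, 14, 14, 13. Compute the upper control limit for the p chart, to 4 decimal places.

0.3007

p̄ = Σdᵢ / (k·n) = 250 / (18 × 80) = 0.17361
UCL = p̄ + 3·√(p̄(1−p̄)/n) = 0.17361 + 3 × √(0.17361×0.82639/80) = 0.17361 + 3 × 0.04235 = 0.30066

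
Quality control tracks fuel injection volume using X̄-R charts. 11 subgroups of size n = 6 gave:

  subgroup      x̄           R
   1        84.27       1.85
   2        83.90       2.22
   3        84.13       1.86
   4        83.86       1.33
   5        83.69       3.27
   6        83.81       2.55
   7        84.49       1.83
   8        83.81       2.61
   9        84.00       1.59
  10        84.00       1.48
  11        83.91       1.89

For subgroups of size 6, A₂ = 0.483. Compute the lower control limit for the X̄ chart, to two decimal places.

X̄̄ = (84.27 + 83.90 + 84.13 + 83.86 + 83.69 + 83.81 + 84.49 + 83.81 + 84.00 + 84.00 + 83.91) / 11 = 923.8700 / 11 = 83.9882
R̄ = (1.85 + 2.22 + 1.86 + 1.33 + 3.27 + 2.55 + 1.83 + 2.61 + 1.59 + 1.48 + 1.89) / 11 = 22.4800 / 11 = 2.0436
LCL = X̄̄ − A₂·R̄ = 83.9882 − 0.483 × 2.0436 = 83.0011

83.00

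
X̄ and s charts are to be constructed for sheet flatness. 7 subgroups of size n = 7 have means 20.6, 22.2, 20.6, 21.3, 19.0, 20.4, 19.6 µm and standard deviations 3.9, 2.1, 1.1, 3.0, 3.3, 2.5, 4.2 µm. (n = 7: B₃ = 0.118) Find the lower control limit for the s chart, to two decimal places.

s̄ = (3.9 + 2.1 + 1.1 + 3.0 + 3.3 + 2.5 + 4.2) / 7 = 2.8714
LCL_s = B₃·s̄ = 0.118 × 2.8714 = 0.3388

0.34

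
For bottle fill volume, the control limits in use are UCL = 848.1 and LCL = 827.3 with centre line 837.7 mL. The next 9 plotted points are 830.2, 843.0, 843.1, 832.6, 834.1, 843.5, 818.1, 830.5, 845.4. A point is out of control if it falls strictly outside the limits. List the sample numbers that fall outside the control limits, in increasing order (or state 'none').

Compare each point to [827.3, 848.1]: sample 7 = 818.1 < LCL.

7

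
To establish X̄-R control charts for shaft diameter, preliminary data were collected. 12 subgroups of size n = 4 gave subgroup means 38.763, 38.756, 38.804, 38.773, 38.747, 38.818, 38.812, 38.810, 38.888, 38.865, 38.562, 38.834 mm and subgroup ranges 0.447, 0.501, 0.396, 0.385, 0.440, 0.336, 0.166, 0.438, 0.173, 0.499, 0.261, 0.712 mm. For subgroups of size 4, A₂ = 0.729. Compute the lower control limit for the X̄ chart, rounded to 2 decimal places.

X̄̄ = (38.763 + 38.756 + 38.804 + 38.773 + 38.747 + 38.818 + 38.812 + 38.810 + 38.888 + 38.865 + 38.562 + 38.834) / 12 = 465.4320 / 12 = 38.7860
R̄ = (0.447 + 0.501 + 0.396 + 0.385 + 0.440 + 0.336 + 0.166 + 0.438 + 0.173 + 0.499 + 0.261 + 0.712) / 12 = 4.7540 / 12 = 0.3962
LCL = X̄̄ − A₂·R̄ = 38.7860 − 0.729 × 0.3962 = 38.4972

38.50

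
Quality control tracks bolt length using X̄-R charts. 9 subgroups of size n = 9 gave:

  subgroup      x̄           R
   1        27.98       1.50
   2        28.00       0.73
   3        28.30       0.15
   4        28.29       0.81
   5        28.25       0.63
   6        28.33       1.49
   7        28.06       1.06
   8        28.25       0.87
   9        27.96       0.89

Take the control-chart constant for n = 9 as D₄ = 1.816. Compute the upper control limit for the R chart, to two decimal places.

R̄ = (1.50 + 0.73 + 0.15 + 0.81 + 0.63 + 1.49 + 1.06 + 0.87 + 0.89) / 9 = 8.1300 / 9 = 0.9033
UCL_R = D₄·R̄ = 1.816 × 0.9033 = 1.6405

1.64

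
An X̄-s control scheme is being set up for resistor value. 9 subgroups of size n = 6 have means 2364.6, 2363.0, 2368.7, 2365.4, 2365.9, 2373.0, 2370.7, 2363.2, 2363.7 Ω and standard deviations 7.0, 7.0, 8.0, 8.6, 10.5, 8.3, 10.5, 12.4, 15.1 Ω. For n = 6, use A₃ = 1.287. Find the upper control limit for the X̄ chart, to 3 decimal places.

X̄̄ = (2364.6 + 2363.0 + 2368.7 + 2365.4 + 2365.9 + 2373.0 + 2370.7 + 2363.2 + 2363.7) / 9 = 2366.4667
s̄ = (7.0 + 7.0 + 8.0 + 8.6 + 10.5 + 8.3 + 10.5 + 12.4 + 15.1) / 9 = 9.7111
UCL = X̄̄ + A₃·s̄ = 2366.4667 + 1.287 × 9.7111 = 2378.9649

2378.965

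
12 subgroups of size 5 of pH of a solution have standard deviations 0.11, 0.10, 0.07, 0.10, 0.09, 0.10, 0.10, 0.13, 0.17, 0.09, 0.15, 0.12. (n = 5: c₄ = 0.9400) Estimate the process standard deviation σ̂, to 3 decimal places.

0.118

s̄ = (0.11 + 0.10 + 0.07 + 0.10 + 0.09 + 0.10 + 0.10 + 0.13 + 0.17 + 0.09 + 0.15 + 0.12) / 12 = 0.1108
σ̂ = s̄ / c₄ = 0.1108 / 0.9400 = 0.1179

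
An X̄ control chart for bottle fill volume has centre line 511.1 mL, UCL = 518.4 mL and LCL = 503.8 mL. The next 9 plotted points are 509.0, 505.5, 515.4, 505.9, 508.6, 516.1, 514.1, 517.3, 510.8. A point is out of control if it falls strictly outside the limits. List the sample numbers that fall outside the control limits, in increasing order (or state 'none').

All 9 points lie within [503.8, 518.4].

none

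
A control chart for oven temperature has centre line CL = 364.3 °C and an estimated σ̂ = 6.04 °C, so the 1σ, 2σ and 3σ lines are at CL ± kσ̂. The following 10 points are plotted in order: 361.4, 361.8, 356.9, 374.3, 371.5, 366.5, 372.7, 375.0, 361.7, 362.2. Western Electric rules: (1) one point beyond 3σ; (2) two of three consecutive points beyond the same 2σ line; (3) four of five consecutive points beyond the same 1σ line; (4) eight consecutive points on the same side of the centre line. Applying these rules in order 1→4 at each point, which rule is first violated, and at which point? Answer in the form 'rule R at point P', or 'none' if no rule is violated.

Zone of each point (C = within 1σ̂, B = 1σ̂–2σ̂, A = 2σ̂–3σ̂, * = beyond 3σ̂; sign = side of CL): 1:-C, 2:-C, 3:-B, 4:+B, 5:+B, 6:+C, 7:+B, 8:+B, 9:-C, 10:-C
Rule 3 (four of five consecutive points beyond the same 1σ limit) is satisfied at point 8.

rule 3 at point 8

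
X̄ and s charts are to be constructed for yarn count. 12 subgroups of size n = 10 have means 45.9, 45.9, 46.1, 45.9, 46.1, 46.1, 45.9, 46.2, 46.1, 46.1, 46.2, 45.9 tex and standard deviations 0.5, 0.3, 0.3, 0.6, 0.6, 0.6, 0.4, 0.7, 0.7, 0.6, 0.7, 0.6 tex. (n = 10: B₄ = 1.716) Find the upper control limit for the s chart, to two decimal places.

s̄ = (0.5 + 0.3 + 0.3 + 0.6 + 0.6 + 0.6 + 0.4 + 0.7 + 0.7 + 0.6 + 0.7 + 0.6) / 12 = 0.5500
UCL_s = B₄·s̄ = 1.716 × 0.5500 = 0.9438

0.94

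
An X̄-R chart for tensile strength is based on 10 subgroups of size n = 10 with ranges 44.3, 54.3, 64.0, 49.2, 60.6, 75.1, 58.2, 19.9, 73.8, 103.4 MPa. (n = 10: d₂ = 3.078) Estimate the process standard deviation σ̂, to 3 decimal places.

19.584

R̄ = (44.3 + 54.3 + 64.0 + 49.2 + 60.6 + 75.1 + 58.2 + 19.9 + 73.8 + 103.4) / 10 = 60.2800
σ̂ = R̄ / d₂ = 60.2800 / 3.078 = 19.5841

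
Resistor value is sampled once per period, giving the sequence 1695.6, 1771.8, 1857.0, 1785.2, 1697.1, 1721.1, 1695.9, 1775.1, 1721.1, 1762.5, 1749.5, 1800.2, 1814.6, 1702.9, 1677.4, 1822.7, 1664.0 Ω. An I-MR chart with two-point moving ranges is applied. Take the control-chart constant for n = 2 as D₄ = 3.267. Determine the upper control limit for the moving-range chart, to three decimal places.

Moving ranges: 76.2, 85.2, 71.8, 88.1, 24.0, 25.2, 79.2, 54.0, 41.4, 13.0, 50.7, 14.4, 111.7, 25.5, 145.3, 158.7; M̄R̄ = 1064.4000 / 16 = 66.5250
UCL_MR = D₄·M̄R̄ = 3.267 × 66.5250 = 217.3372

217.337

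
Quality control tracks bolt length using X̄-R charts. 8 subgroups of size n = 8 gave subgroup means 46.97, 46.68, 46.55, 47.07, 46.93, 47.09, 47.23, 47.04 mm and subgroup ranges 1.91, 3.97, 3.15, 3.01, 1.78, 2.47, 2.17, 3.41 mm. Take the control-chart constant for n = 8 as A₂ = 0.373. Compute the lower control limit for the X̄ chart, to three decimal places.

X̄̄ = (46.97 + 46.68 + 46.55 + 47.07 + 46.93 + 47.09 + 47.23 + 47.04) / 8 = 375.5600 / 8 = 46.9450
R̄ = (1.91 + 3.97 + 3.15 + 3.01 + 1.78 + 2.47 + 2.17 + 3.41) / 8 = 21.8700 / 8 = 2.7338
LCL = X̄̄ − A₂·R̄ = 46.9450 − 0.373 × 2.7338 = 45.9253

45.925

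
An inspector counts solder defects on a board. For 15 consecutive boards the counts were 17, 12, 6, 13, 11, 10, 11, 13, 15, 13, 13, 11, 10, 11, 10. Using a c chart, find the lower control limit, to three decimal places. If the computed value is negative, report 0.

c̄ = (17 + 12 + 6 + 13 + 11 + 10 + 11 + 13 + 15 + 13 + 13 + 11 + 10 + 11 + 10) / 15 = 176 / 15 = 11.7333
LCL = c̄ − 3√c̄ = 11.7333 − 3 × 3.4254 = 1.4571

1.457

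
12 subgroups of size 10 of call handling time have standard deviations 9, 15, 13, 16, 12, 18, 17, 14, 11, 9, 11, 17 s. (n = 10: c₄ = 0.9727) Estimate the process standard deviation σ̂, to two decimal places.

s̄ = (9 + 15 + 13 + 16 + 12 + 18 + 17 + 14 + 11 + 9 + 11 + 17) / 12 = 13.5000
σ̂ = s̄ / c₄ = 13.5000 / 0.9727 = 13.8789

13.88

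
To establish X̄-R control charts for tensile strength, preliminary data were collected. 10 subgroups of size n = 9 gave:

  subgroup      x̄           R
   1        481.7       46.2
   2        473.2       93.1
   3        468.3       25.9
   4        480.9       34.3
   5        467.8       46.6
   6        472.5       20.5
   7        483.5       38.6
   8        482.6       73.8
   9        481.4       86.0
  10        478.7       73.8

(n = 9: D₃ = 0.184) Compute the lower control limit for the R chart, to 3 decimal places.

9.914

R̄ = (46.2 + 93.1 + 25.9 + 34.3 + 46.6 + 20.5 + 38.6 + 73.8 + 86.0 + 73.8) / 10 = 538.8000 / 10 = 53.8800
LCL_R = D₃·R̄ = 0.184 × 53.8800 = 9.9139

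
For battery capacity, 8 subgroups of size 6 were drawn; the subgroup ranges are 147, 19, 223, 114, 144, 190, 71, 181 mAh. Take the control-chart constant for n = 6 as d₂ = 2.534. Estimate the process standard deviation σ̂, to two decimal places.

53.72

R̄ = (147 + 19 + 223 + 114 + 144 + 190 + 71 + 181) / 8 = 136.1250
σ̂ = R̄ / d₂ = 136.1250 / 2.534 = 53.7194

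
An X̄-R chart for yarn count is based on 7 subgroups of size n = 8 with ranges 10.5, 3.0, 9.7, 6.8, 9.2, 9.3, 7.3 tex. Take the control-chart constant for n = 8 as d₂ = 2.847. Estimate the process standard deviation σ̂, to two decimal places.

2.80

R̄ = (10.5 + 3.0 + 9.7 + 6.8 + 9.2 + 9.3 + 7.3) / 7 = 7.9714
σ̂ = R̄ / d₂ = 7.9714 / 2.847 = 2.7999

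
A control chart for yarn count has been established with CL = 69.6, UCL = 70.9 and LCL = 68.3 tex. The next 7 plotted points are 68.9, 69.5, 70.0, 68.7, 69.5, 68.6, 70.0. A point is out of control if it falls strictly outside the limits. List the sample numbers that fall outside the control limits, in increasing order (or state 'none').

All 7 points lie within [68.3, 70.9].

none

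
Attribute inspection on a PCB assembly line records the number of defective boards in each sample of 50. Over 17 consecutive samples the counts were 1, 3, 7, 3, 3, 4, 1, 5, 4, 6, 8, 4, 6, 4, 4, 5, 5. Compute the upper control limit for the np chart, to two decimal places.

p̄ = Σdᵢ / (k·n) = 73 / (17 × 50) = 0.08588
UCL = np̄ + 3·√(np̄(1−p̄)) = 4.2941 + 3 × √(4.2941×0.91412) = 4.2941 + 3 × 1.9812 = 10.2379

10.24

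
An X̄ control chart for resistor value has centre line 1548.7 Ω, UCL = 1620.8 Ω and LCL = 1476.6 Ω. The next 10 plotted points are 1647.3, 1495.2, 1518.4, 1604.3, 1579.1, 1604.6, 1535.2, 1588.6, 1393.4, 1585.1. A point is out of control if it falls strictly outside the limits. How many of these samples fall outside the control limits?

Compare each point to [1476.6, 1620.8]: sample 1 = 1647.3 > UCL; sample 9 = 1393.4 < LCL.

2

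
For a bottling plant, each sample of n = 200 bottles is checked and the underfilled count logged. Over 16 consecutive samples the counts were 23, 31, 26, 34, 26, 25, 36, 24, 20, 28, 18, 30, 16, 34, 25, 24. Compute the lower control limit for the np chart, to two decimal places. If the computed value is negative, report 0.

p̄ = Σdᵢ / (k·n) = 420 / (16 × 200) = 0.13125
LCL = np̄ − 3·√(np̄(1−p̄)) = 26.2500 − 3 × 4.7754 = 11.9237

11.92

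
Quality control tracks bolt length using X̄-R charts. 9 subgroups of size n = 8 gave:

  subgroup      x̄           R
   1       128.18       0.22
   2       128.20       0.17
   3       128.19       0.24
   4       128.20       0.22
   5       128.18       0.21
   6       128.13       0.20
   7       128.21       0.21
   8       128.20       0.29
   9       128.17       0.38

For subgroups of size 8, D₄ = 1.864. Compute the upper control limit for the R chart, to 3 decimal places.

R̄ = (0.22 + 0.17 + 0.24 + 0.22 + 0.21 + 0.20 + 0.21 + 0.29 + 0.38) / 9 = 2.1400 / 9 = 0.2378
UCL_R = D₄·R̄ = 1.864 × 0.2378 = 0.4432

0.443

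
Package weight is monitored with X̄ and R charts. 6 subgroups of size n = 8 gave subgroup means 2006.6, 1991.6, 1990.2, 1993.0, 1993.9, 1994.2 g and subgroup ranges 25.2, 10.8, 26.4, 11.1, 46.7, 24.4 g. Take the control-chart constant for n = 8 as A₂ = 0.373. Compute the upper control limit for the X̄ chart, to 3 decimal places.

2003.906

X̄̄ = (2006.6 + 1991.6 + 1990.2 + 1993.0 + 1993.9 + 1994.2) / 6 = 11969.5000 / 6 = 1994.9167
R̄ = (25.2 + 10.8 + 26.4 + 11.1 + 46.7 + 24.4) / 6 = 144.6000 / 6 = 24.1000
UCL = X̄̄ + A₂·R̄ = 1994.9167 + 0.373 × 24.1000 = 2003.9060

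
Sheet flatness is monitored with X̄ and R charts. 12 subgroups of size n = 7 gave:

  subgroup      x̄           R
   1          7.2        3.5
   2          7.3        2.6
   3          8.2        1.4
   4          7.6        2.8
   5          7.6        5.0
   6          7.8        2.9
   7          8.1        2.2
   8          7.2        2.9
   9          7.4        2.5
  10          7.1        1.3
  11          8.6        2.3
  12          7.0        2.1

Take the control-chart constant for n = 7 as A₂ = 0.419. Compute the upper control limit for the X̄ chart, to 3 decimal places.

8.692

X̄̄ = (7.2 + 7.3 + 8.2 + 7.6 + 7.6 + 7.8 + 8.1 + 7.2 + 7.4 + 7.1 + 8.6 + 7.0) / 12 = 91.1000 / 12 = 7.5917
R̄ = (3.5 + 2.6 + 1.4 + 2.8 + 5.0 + 2.9 + 2.2 + 2.9 + 2.5 + 1.3 + 2.3 + 2.1) / 12 = 31.5000 / 12 = 2.6250
UCL = X̄̄ + A₂·R̄ = 7.5917 + 0.419 × 2.6250 = 8.6915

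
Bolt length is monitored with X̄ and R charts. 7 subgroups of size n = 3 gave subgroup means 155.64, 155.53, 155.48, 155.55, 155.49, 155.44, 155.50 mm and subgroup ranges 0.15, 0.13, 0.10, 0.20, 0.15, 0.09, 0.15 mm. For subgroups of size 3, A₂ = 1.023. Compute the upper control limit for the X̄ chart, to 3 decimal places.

155.660

X̄̄ = (155.64 + 155.53 + 155.48 + 155.55 + 155.49 + 155.44 + 155.50) / 7 = 1088.6300 / 7 = 155.5186
R̄ = (0.15 + 0.13 + 0.10 + 0.20 + 0.15 + 0.09 + 0.15) / 7 = 0.9700 / 7 = 0.1386
UCL = X̄̄ + A₂·R̄ = 155.5186 + 1.023 × 0.1386 = 155.6603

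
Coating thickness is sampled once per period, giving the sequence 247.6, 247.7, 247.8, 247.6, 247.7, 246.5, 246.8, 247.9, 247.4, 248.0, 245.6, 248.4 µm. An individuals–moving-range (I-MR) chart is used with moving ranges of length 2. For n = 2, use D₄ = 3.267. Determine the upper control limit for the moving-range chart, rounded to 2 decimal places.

2.79

Moving ranges: 0.1, 0.1, 0.2, 0.1, 1.2, 0.3, 1.1, 0.5, 0.6, 2.4, 2.8; M̄R̄ = 9.4000 / 11 = 0.8545
UCL_MR = D₄·M̄R̄ = 3.267 × 0.8545 = 2.7918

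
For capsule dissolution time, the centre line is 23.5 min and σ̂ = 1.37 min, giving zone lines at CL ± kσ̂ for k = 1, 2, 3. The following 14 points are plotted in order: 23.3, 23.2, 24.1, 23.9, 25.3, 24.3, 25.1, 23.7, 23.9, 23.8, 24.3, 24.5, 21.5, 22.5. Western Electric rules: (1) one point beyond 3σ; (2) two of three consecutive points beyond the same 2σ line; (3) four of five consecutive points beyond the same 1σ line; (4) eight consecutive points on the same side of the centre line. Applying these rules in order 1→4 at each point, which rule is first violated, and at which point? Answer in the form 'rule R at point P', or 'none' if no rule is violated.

rule 4 at point 10

Zone of each point (C = within 1σ̂, B = 1σ̂–2σ̂, A = 2σ̂–3σ̂, * = beyond 3σ̂; sign = side of CL): 1:-C, 2:-C, 3:+C, 4:+C, 5:+B, 6:+C, 7:+B, 8:+C, 9:+C, 10:+C, 11:+C, 12:+C, 13:-B, 14:-C
Rule 4 (eight consecutive points on the same side of the centre line) is satisfied at point 10.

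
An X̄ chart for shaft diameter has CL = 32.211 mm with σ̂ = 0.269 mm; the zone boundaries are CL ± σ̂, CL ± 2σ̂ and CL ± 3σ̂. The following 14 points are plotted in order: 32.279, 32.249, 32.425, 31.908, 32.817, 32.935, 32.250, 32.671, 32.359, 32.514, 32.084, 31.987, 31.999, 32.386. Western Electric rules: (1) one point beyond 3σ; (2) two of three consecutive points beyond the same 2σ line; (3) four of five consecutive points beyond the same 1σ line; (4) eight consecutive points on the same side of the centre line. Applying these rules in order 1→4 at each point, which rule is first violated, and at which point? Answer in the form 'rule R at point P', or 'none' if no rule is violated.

rule 2 at point 6

Zone of each point (C = within 1σ̂, B = 1σ̂–2σ̂, A = 2σ̂–3σ̂, * = beyond 3σ̂; sign = side of CL): 1:+C, 2:+C, 3:+C, 4:-B, 5:+A, 6:+A, 7:+C, 8:+B, 9:+C, 10:+B, 11:-C, 12:-C, 13:-C, 14:+C
Rule 2 (two of three consecutive points beyond the same 2σ limit) is satisfied at point 6.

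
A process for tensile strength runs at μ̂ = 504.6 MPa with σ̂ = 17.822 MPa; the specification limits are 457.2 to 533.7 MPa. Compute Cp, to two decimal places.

Cp = (USL − LSL) / (6σ̂) = (533.7 − 457.2) / (6 × 17.822) = 76.5000 / 106.9320 = 0.7154

0.72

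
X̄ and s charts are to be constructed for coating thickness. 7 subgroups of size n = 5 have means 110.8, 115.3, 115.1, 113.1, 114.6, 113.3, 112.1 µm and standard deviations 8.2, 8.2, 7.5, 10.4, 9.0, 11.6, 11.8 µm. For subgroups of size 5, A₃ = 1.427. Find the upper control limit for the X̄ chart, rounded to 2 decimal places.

X̄̄ = (110.8 + 115.3 + 115.1 + 113.1 + 114.6 + 113.3 + 112.1) / 7 = 113.4714
s̄ = (8.2 + 8.2 + 7.5 + 10.4 + 9.0 + 11.6 + 11.8) / 7 = 9.5286
UCL = X̄̄ + A₃·s̄ = 113.4714 + 1.427 × 9.5286 = 127.0687

127.07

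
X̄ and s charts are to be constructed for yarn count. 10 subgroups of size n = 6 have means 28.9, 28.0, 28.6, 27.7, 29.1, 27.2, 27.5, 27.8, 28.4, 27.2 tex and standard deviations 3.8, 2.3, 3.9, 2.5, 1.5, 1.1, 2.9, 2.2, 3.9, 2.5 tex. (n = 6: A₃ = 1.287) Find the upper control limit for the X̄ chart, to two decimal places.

X̄̄ = (28.9 + 28.0 + 28.6 + 27.7 + 29.1 + 27.2 + 27.5 + 27.8 + 28.4 + 27.2) / 10 = 28.0400
s̄ = (3.8 + 2.3 + 3.9 + 2.5 + 1.5 + 1.1 + 2.9 + 2.2 + 3.9 + 2.5) / 10 = 2.6600
UCL = X̄̄ + A₃·s̄ = 28.0400 + 1.287 × 2.6600 = 31.4634

31.46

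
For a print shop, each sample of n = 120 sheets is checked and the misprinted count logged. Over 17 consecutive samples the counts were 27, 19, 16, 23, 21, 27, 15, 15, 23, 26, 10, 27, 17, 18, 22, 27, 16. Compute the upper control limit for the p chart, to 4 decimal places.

0.2742

p̄ = Σdᵢ / (k·n) = 349 / (17 × 120) = 0.17108
UCL = p̄ + 3·√(p̄(1−p̄)/n) = 0.17108 + 3 × √(0.17108×0.82892/120) = 0.17108 + 3 × 0.03438 = 0.27421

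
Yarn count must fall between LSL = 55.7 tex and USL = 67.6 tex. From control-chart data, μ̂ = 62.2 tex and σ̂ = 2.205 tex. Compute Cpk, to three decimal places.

Cpu = (USL − μ̂) / (3σ̂) = (67.6 − 62.2) / (3 × 2.205) = 0.8163; Cpl = (μ̂ − LSL) / (3σ̂) = (62.2 − 55.7) / (3 × 2.205) = 0.9826; Cpk = min(Cpu, Cpl) = 0.8163

0.816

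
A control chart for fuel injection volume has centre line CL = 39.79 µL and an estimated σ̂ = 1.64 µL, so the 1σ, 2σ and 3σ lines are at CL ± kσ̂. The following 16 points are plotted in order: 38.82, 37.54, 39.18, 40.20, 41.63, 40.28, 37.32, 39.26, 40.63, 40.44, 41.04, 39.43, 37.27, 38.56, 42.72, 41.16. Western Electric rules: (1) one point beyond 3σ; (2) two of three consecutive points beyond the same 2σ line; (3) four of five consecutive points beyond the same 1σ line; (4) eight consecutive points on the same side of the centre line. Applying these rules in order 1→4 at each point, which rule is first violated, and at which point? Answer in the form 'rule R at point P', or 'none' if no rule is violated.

Zone of each point (C = within 1σ̂, B = 1σ̂–2σ̂, A = 2σ̂–3σ̂, * = beyond 3σ̂; sign = side of CL): 1:-C, 2:-B, 3:-C, 4:+C, 5:+B, 6:+C, 7:-B, 8:-C, 9:+C, 10:+C, 11:+C, 12:-C, 13:-B, 14:-C, 15:+B, 16:+C
No rule fires across all 16 points.

none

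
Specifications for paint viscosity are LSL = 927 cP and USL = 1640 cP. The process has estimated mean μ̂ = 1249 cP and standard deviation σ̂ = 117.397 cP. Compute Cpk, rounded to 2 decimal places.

0.91

Cpu = (USL − μ̂) / (3σ̂) = (1640 − 1249) / (3 × 117.397) = 1.1102; Cpl = (μ̂ − LSL) / (3σ̂) = (1249 − 927) / (3 × 117.397) = 0.9143; Cpk = min(Cpu, Cpl) = 0.9143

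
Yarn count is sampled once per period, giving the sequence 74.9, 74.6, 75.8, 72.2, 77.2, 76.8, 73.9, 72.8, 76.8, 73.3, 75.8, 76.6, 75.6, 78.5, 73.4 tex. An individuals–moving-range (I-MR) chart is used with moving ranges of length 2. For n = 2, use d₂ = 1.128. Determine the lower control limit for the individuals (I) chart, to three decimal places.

68.697

X̄ = (74.9 + 74.6 + 75.8 + 72.2 + 77.2 + 76.8 + 73.9 + 72.8 + 76.8 + 73.3 + 75.8 + 76.6 + 75.6 + 78.5 + 73.4) / 15 = 75.2133
Moving ranges: 0.3, 1.2, 3.6, 5.0, 0.4, 2.9, 1.1, 4.0, 3.5, 2.5, 0.8, 1.0, 2.9, 5.1; M̄R̄ = 34.3000 / 14 = 2.4500
LCL = X̄ − 3·M̄R̄/d₂ = 75.2133 − 3 × 2.4500 / 1.128 = 68.6974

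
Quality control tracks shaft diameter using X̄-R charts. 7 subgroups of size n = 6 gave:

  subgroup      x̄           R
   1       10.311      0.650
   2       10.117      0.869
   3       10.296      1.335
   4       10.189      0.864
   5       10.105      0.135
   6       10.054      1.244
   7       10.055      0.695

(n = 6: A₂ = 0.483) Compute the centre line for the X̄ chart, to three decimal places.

10.161

X̄̄ = (10.311 + 10.117 + 10.296 + 10.189 + 10.105 + 10.054 + 10.055) / 7 = 71.1270 / 7 = 10.1610
CL = X̄̄ = 10.1610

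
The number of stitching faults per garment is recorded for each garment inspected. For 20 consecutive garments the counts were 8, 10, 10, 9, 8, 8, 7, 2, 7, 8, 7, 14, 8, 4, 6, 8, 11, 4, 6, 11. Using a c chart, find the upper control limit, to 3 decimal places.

c̄ = (8 + 10 + 10 + 9 + 8 + 8 + 7 + 2 + 7 + 8 + 7 + 14 + 8 + 4 + 6 + 8 + 11 + 4 + 6 + 11) / 20 = 156 / 20 = 7.8000
UCL = c̄ + 3√c̄ = 7.8000 + 3 × √7.8000 = 7.8000 + 3 × 2.7928 = 16.1785

16.179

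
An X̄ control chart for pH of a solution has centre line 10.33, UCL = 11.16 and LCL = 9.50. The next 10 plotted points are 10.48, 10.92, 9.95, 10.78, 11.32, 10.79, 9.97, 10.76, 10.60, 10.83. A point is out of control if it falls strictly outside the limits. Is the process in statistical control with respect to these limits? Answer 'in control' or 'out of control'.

Compare each point to [9.50, 11.16]: sample 5 = 11.32 > UCL.

out of control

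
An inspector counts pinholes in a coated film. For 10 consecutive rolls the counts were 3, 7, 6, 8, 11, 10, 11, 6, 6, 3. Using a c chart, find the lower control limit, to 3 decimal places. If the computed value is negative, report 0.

0.000

c̄ = (3 + 7 + 6 + 8 + 11 + 10 + 11 + 6 + 6 + 3) / 10 = 71 / 10 = 7.1000
LCL = c̄ − 3√c̄ = 7.1000 − 3 × 2.6646 = -0.8937 → 0 (cannot be negative)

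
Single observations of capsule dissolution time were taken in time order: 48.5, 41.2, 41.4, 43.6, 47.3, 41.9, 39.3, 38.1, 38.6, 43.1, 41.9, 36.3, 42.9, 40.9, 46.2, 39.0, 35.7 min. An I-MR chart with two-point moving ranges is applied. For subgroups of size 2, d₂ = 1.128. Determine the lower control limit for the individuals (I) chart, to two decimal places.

X̄ = (48.5 + 41.2 + 41.4 + 43.6 + 47.3 + 41.9 + 39.3 + 38.1 + 38.6 + 43.1 + 41.9 + 36.3 + 42.9 + 40.9 + 46.2 + 39.0 + 35.7) / 17 = 41.5235
Moving ranges: 7.3, 0.2, 2.2, 3.7, 5.4, 2.6, 1.2, 0.5, 4.5, 1.2, 5.6, 6.6, 2.0, 5.3, 7.2, 3.3; M̄R̄ = 58.8000 / 16 = 3.6750
LCL = X̄ − 3·M̄R̄/d₂ = 41.5235 − 3 × 3.6750 / 1.128 = 31.7496

31.75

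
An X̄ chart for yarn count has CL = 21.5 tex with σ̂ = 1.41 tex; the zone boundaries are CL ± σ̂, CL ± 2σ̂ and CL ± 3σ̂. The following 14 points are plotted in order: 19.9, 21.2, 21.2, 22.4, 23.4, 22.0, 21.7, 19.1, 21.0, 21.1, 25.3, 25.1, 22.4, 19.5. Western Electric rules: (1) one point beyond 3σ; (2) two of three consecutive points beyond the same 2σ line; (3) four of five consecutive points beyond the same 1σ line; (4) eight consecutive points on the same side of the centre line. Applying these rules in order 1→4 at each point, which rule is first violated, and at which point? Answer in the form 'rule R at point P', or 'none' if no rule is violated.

Zone of each point (C = within 1σ̂, B = 1σ̂–2σ̂, A = 2σ̂–3σ̂, * = beyond 3σ̂; sign = side of CL): 1:-B, 2:-C, 3:-C, 4:+C, 5:+B, 6:+C, 7:+C, 8:-B, 9:-C, 10:-C, 11:+A, 12:+A, 13:+C, 14:-B
Rule 2 (two of three consecutive points beyond the same 2σ limit) is satisfied at point 12.

rule 2 at point 12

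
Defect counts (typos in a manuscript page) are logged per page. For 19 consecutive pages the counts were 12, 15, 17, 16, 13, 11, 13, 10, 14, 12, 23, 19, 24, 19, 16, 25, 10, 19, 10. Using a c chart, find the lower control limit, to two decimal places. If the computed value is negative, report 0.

c̄ = (12 + 15 + 17 + 16 + 13 + 11 + 13 + 10 + 14 + 12 + 23 + 19 + 24 + 19 + 16 + 25 + 10 + 19 + 10) / 19 = 298 / 19 = 15.6842
LCL = c̄ − 3√c̄ = 15.6842 − 3 × 3.9603 = 3.8032

3.80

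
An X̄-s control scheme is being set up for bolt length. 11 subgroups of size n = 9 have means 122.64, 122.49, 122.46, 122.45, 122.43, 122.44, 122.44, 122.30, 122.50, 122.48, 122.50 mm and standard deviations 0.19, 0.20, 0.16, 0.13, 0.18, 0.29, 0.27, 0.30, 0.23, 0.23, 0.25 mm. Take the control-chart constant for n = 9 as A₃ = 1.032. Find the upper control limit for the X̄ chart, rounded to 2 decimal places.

X̄̄ = (122.64 + 122.49 + 122.46 + 122.45 + 122.43 + 122.44 + 122.44 + 122.30 + 122.50 + 122.48 + 122.50) / 11 = 122.4664
s̄ = (0.19 + 0.20 + 0.16 + 0.13 + 0.18 + 0.29 + 0.27 + 0.30 + 0.23 + 0.23 + 0.25) / 11 = 0.2209
UCL = X̄̄ + A₃·s̄ = 122.4664 + 1.032 × 0.2209 = 122.6943

122.69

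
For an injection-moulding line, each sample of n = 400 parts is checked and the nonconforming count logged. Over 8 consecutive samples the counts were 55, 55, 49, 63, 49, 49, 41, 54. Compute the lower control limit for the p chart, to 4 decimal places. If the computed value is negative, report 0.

0.0793

p̄ = Σdᵢ / (k·n) = 415 / (8 × 400) = 0.12969
LCL = p̄ − 3·√(p̄(1−p̄)/n) = 0.12969 − 3 × 0.01680 = 0.07929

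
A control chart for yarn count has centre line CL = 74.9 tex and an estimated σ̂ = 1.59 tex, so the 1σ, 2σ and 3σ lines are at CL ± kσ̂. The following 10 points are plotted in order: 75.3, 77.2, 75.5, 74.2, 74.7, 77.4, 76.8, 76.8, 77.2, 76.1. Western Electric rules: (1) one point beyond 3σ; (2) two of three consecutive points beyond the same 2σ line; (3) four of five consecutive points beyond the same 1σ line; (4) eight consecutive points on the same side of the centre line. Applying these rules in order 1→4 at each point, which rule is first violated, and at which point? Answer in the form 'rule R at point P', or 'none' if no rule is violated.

rule 3 at point 9

Zone of each point (C = within 1σ̂, B = 1σ̂–2σ̂, A = 2σ̂–3σ̂, * = beyond 3σ̂; sign = side of CL): 1:+C, 2:+B, 3:+C, 4:-C, 5:-C, 6:+B, 7:+B, 8:+B, 9:+B, 10:+C
Rule 3 (four of five consecutive points beyond the same 1σ limit) is satisfied at point 9.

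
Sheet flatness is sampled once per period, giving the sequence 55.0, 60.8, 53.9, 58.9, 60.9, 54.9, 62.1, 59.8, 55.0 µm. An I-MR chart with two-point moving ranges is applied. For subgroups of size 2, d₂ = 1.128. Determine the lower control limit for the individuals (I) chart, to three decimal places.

X̄ = (55.0 + 60.8 + 53.9 + 58.9 + 60.9 + 54.9 + 62.1 + 59.8 + 55.0) / 9 = 57.9222
Moving ranges: 5.8, 6.9, 5.0, 2.0, 6.0, 7.2, 2.3, 4.8; M̄R̄ = 40.0000 / 8 = 5.0000
LCL = X̄ − 3·M̄R̄/d₂ = 57.9222 − 3 × 5.0000 / 1.128 = 44.6243

44.624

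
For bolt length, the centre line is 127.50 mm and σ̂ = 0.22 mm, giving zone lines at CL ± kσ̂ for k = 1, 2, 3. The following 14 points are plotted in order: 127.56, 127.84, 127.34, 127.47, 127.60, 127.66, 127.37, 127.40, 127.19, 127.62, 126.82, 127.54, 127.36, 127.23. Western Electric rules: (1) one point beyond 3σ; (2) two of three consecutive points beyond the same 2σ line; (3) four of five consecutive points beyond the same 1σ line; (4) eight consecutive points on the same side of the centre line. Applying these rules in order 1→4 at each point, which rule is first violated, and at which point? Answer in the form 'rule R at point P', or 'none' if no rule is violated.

Zone of each point (C = within 1σ̂, B = 1σ̂–2σ̂, A = 2σ̂–3σ̂, * = beyond 3σ̂; sign = side of CL): 1:+C, 2:+B, 3:-C, 4:-C, 5:+C, 6:+C, 7:-C, 8:-C, 9:-B, 10:+C, 11:-*, 12:+C, 13:-C, 14:-B
Rule 1 (one point beyond the 3σ limits) is satisfied at point 11.

rule 1 at point 11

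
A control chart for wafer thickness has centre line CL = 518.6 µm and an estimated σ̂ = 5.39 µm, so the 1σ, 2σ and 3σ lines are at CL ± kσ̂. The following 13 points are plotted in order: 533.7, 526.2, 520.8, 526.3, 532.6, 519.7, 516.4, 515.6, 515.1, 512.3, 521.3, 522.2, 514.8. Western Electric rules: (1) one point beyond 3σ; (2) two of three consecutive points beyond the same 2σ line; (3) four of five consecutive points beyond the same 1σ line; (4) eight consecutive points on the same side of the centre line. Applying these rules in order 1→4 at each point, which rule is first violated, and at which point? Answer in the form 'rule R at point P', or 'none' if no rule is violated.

Zone of each point (C = within 1σ̂, B = 1σ̂–2σ̂, A = 2σ̂–3σ̂, * = beyond 3σ̂; sign = side of CL): 1:+A, 2:+B, 3:+C, 4:+B, 5:+A, 6:+C, 7:-C, 8:-C, 9:-C, 10:-B, 11:+C, 12:+C, 13:-C
Rule 3 (four of five consecutive points beyond the same 1σ limit) is satisfied at point 5.

rule 3 at point 5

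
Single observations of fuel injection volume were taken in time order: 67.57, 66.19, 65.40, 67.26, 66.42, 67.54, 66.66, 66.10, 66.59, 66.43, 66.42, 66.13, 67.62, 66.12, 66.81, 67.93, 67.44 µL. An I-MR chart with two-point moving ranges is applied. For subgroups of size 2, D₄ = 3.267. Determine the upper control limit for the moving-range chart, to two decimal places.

Moving ranges: 1.38, 0.79, 1.86, 0.84, 1.12, 0.88, 0.56, 0.49, 0.16, 0.01, 0.29, 1.49, 1.50, 0.69, 1.12, 0.49; M̄R̄ = 13.6700 / 16 = 0.8544
UCL_MR = D₄·M̄R̄ = 3.267 × 0.8544 = 2.7912

2.79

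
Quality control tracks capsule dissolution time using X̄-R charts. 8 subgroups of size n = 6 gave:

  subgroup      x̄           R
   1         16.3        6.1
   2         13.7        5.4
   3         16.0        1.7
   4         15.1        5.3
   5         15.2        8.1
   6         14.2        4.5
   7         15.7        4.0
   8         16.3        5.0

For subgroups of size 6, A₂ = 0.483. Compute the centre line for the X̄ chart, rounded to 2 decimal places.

15.31

X̄̄ = (16.3 + 13.7 + 16.0 + 15.1 + 15.2 + 14.2 + 15.7 + 16.3) / 8 = 122.5000 / 8 = 15.3125
CL = X̄̄ = 15.3125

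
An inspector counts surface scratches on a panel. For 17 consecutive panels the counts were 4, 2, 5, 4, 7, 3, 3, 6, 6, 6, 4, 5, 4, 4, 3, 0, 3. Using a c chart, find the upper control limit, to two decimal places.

10.10

c̄ = (4 + 2 + 5 + 4 + 7 + 3 + 3 + 6 + 6 + 6 + 4 + 5 + 4 + 4 + 3 + 0 + 3) / 17 = 69 / 17 = 4.0588
UCL = c̄ + 3√c̄ = 4.0588 + 3 × √4.0588 = 4.0588 + 3 × 2.0147 = 10.1028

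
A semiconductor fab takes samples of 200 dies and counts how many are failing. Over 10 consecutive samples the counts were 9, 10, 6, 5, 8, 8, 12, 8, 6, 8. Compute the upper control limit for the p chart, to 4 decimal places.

0.0816

p̄ = Σdᵢ / (k·n) = 80 / (10 × 200) = 0.04000
UCL = p̄ + 3·√(p̄(1−p̄)/n) = 0.04000 + 3 × √(0.04000×0.96000/200) = 0.04000 + 3 × 0.01386 = 0.08157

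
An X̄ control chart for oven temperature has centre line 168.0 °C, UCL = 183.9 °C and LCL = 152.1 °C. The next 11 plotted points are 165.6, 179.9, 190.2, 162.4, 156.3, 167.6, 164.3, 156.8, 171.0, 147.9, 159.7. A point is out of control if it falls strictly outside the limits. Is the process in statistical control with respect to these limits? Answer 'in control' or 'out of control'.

Compare each point to [152.1, 183.9]: sample 3 = 190.2 > UCL; sample 10 = 147.9 < LCL.

out of control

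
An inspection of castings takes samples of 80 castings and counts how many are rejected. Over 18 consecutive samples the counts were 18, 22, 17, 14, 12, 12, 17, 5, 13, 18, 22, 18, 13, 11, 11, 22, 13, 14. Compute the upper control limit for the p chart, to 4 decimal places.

p̄ = Σdᵢ / (k·n) = 272 / (18 × 80) = 0.18889
UCL = p̄ + 3·√(p̄(1−p̄)/n) = 0.18889 + 3 × √(0.18889×0.81111/80) = 0.18889 + 3 × 0.04376 = 0.32018

0.3202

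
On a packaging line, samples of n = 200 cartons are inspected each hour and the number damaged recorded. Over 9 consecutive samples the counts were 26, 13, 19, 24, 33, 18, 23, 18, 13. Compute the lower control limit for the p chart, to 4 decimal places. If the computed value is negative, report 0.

p̄ = Σdᵢ / (k·n) = 187 / (9 × 200) = 0.10389
LCL = p̄ − 3·√(p̄(1−p̄)/n) = 0.10389 − 3 × 0.02157 = 0.03916

0.0392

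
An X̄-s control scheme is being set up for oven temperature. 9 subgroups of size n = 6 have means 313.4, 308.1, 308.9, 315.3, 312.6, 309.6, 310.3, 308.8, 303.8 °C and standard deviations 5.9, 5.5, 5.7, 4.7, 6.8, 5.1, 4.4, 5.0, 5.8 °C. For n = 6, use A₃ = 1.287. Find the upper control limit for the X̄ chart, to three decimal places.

X̄̄ = (313.4 + 308.1 + 308.9 + 315.3 + 312.6 + 309.6 + 310.3 + 308.8 + 303.8) / 9 = 310.0889
s̄ = (5.9 + 5.5 + 5.7 + 4.7 + 6.8 + 5.1 + 4.4 + 5.0 + 5.8) / 9 = 5.4333
UCL = X̄̄ + A₃·s̄ = 310.0889 + 1.287 × 5.4333 = 317.0816

317.082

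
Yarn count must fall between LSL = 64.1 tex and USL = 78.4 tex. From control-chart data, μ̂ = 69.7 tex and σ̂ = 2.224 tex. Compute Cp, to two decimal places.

1.07

Cp = (USL − LSL) / (6σ̂) = (78.4 − 64.1) / (6 × 2.224) = 14.3000 / 13.3440 = 1.0716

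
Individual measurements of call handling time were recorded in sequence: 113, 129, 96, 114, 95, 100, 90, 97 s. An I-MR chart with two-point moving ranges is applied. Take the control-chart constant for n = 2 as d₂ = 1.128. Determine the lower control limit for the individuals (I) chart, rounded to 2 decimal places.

63.22

X̄ = (113 + 129 + 96 + 114 + 95 + 100 + 90 + 97) / 8 = 104.2500
Moving ranges: 16, 33, 18, 19, 5, 10, 7; M̄R̄ = 108.0000 / 7 = 15.4286
LCL = X̄ − 3·M̄R̄/d₂ = 104.2500 − 3 × 15.4286 / 1.128 = 63.2166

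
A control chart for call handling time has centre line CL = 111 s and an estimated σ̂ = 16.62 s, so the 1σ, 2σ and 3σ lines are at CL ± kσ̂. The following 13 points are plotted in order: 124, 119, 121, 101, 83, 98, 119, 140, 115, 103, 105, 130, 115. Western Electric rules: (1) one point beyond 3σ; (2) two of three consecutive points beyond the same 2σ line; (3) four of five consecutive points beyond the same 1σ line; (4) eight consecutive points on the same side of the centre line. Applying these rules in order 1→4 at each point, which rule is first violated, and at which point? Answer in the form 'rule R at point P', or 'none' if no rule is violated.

none

Zone of each point (C = within 1σ̂, B = 1σ̂–2σ̂, A = 2σ̂–3σ̂, * = beyond 3σ̂; sign = side of CL): 1:+C, 2:+C, 3:+C, 4:-C, 5:-B, 6:-C, 7:+C, 8:+B, 9:+C, 10:-C, 11:-C, 12:+B, 13:+C
No rule fires across all 13 points.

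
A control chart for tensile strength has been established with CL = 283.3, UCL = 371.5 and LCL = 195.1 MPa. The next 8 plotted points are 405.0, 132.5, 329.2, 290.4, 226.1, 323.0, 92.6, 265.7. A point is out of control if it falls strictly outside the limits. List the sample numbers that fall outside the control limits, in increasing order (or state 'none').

1, 2, 7

Compare each point to [195.1, 371.5]: sample 1 = 405.0 > UCL; sample 2 = 132.5 < LCL; sample 7 = 92.6 < LCL.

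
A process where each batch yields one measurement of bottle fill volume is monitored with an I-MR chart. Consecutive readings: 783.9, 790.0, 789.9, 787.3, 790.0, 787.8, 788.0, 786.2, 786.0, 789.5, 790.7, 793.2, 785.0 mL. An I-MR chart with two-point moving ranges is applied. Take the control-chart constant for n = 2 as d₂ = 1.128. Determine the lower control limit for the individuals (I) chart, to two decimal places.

781.33

X̄ = (783.9 + 790.0 + 789.9 + 787.3 + 790.0 + 787.8 + 788.0 + 786.2 + 786.0 + 789.5 + 790.7 + 793.2 + 785.0) / 13 = 788.2692
Moving ranges: 6.1, 0.1, 2.6, 2.7, 2.2, 0.2, 1.8, 0.2, 3.5, 1.2, 2.5, 8.2; M̄R̄ = 31.3000 / 12 = 2.6083
LCL = X̄ − 3·M̄R̄/d₂ = 788.2692 − 3 × 2.6083 / 1.128 = 781.3322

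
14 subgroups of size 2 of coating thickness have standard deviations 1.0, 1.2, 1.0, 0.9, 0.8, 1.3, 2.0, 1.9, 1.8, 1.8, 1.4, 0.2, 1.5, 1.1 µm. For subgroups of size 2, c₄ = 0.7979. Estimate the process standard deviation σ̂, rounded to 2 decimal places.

1.60

s̄ = (1.0 + 1.2 + 1.0 + 0.9 + 0.8 + 1.3 + 2.0 + 1.9 + 1.8 + 1.8 + 1.4 + 0.2 + 1.5 + 1.1) / 14 = 1.2786
σ̂ = s̄ / c₄ = 1.2786 / 0.7979 = 1.6024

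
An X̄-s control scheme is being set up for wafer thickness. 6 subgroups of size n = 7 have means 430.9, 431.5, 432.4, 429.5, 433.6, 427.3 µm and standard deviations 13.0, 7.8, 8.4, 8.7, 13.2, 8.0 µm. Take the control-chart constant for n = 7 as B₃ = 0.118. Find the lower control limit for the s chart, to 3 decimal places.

1.162

s̄ = (13.0 + 7.8 + 8.4 + 8.7 + 13.2 + 8.0) / 6 = 9.8500
LCL_s = B₃·s̄ = 0.118 × 9.8500 = 1.1623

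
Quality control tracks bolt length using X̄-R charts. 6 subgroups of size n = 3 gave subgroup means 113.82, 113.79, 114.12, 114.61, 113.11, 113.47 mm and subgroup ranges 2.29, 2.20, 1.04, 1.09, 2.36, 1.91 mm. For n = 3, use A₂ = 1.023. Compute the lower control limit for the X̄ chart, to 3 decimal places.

X̄̄ = (113.82 + 113.79 + 114.12 + 114.61 + 113.11 + 113.47) / 6 = 682.9200 / 6 = 113.8200
R̄ = (2.29 + 2.20 + 1.04 + 1.09 + 2.36 + 1.91) / 6 = 10.8900 / 6 = 1.8150
LCL = X̄̄ − A₂·R̄ = 113.8200 − 1.023 × 1.8150 = 111.9633

111.963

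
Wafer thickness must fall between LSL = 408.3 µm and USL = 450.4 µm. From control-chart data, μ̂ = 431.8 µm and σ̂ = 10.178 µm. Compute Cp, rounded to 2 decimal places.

0.69

Cp = (USL − LSL) / (6σ̂) = (450.4 − 408.3) / (6 × 10.178) = 42.1000 / 61.0680 = 0.6894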